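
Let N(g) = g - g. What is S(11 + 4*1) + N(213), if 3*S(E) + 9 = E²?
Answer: 72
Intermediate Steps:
S(E) = -3 + E²/3
N(g) = 0
S(11 + 4*1) + N(213) = (-3 + (11 + 4*1)²/3) + 0 = (-3 + (11 + 4)²/3) + 0 = (-3 + (⅓)*15²) + 0 = (-3 + (⅓)*225) + 0 = (-3 + 75) + 0 = 72 + 0 = 72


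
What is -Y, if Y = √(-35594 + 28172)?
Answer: -I*√7422 ≈ -86.151*I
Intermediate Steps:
Y = I*√7422 (Y = √(-7422) = I*√7422 ≈ 86.151*I)
-Y = -I*√7422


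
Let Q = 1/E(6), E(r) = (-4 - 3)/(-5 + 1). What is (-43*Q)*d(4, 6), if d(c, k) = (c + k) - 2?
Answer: -1376/7 ≈ -196.57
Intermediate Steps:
E(r) = 7/4 (E(r) = -7/(-4) = -7*(-¼) = 7/4)
Q = 4/7 (Q = 1/(7/4) = 4/7 ≈ 0.57143)
d(c, k) = -2 + c + k
(-43*Q)*d(4, 6) = (-43*4/7)*(-2 + 4 + 6) = -172/7*8 = -1376/7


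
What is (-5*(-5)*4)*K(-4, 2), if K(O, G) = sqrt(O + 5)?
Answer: 100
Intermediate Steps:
K(O, G) = sqrt(5 + O)
(-5*(-5)*4)*K(-4, 2) = (-5*(-5)*4)*sqrt(5 - 4) = (25*4)*sqrt(1) = 100*1 = 100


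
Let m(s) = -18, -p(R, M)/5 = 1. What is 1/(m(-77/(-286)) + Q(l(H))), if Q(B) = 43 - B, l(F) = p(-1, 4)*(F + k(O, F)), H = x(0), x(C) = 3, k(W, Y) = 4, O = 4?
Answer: 1/60 ≈ 0.016667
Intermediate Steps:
p(R, M) = -5 (p(R, M) = -5*1 = -5)
H = 3
l(F) = -20 - 5*F (l(F) = -5*(F + 4) = -5*(4 + F) = -20 - 5*F)
1/(m(-77/(-286)) + Q(l(H))) = 1/(-18 + (43 - (-20 - 5*3))) = 1/(-18 + (43 - (-20 - 15))) = 1/(-18 + (43 - 1*(-35))) = 1/(-18 + (43 + 35)) = 1/(-18 + 78) = 1/60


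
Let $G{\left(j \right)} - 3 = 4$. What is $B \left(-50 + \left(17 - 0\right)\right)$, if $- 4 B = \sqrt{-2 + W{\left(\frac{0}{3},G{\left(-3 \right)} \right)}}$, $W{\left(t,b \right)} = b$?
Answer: $\frac{33 \sqrt{5}}{4} \approx 18.448$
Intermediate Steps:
$G{\left(j \right)} = 7$ ($G{\left(j \right)} = 3 + 4 = 7$)
$B = - \frac{\sqrt{5}}{4}$ ($B = - \frac{\sqrt{-2 + 7}}{4} = - \frac{\sqrt{5}}{4} \approx -0.55902$)
$B \left(-50 + \left(17 - 0\right)\right) = - \frac{\sqrt{5}}{4} \left(-50 + \left(17 - 0\right)\right) = - \frac{\sqrt{5}}{4} \left(-50 + \left(17 + 0\right)\right) = - \frac{\sqrt{5}}{4} \left(-50 + 17\right) = - \frac{\sqrt{5}}{4} \left(-33\right) = \frac{33 \sqrt{5}}{4}$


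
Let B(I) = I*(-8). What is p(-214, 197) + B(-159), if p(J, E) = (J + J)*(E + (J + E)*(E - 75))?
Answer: 804628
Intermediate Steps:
B(I) = -8*I
p(J, E) = 2*J*(E + (-75 + E)*(E + J)) (p(J, E) = (2*J)*(E + (E + J)*(-75 + E)) = (2*J)*(E + (-75 + E)*(E + J)) = 2*J*(E + (-75 + E)*(E + J)))
p(-214, 197) + B(-159) = 2*(-214)*(197² - 75*(-214) - 74*197 + 197*(-214)) - 8*(-159) = 2*(-214)*(38809 + 16050 - 14578 - 42158) + 1272 = 2*(-214)*(-1877) + 1272 = 803356 + 1272 = 804628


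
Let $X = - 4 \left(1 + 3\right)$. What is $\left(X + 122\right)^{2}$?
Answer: $11236$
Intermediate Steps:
$X = -16$ ($X = \left(-4\right) 4 = -16$)
$\left(X + 122\right)^{2} = \left(-16 + 122\right)^{2} = 106^{2} = 11236$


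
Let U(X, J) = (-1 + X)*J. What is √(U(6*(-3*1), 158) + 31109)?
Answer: 9*√347 ≈ 167.65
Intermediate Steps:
U(X, J) = J*(-1 + X)
√(U(6*(-3*1), 158) + 31109) = √(158*(-1 + 6*(-3*1)) + 31109) = √(158*(-1 + 6*(-3)) + 31109) = √(158*(-1 - 18) + 31109) = √(158*(-19) + 31109) = √(-3002 + 31109) = √28107 = 9*√347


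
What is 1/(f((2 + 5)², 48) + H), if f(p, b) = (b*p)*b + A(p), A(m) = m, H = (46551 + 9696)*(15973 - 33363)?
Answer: -1/978022385 ≈ -1.0225e-9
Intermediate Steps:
H = -978135330 (H = 56247*(-17390) = -978135330)
f(p, b) = p + p*b² (f(p, b) = (b*p)*b + p = p*b² + p = p + p*b²)
1/(f((2 + 5)², 48) + H) = 1/((2 + 5)²*(1 + 48²) - 978135330) = 1/(7²*(1 + 2304) - 978135330) = 1/(49*2305 - 978135330) = 1/(112945 - 978135330) = 1/(-978022385) = -1/978022385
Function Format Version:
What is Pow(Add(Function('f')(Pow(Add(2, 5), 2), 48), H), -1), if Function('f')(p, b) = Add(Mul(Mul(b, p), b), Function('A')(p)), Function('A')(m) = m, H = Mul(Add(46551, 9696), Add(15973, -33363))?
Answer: Rational(-1, 978022385) ≈ -1.0225e-9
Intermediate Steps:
H = -978135330 (H = Mul(56247, -17390) = -978135330)
Function('f')(p, b) = Add(p, Mul(p, Pow(b, 2))) (Function('f')(p, b) = Add(Mul(Mul(b, p), b), p) = Add(Mul(p, Pow(b, 2)), p) = Add(p, Mul(p, Pow(b, 2))))
Pow(Add(Function('f')(Pow(Add(2, 5), 2), 48), H), -1) = Pow(Add(Mul(Pow(Add(2, 5), 2), Add(1, Pow(48, 2))), -978135330), -1) = Pow(Add(Mul(Pow(7, 2), Add(1, 2304)), -978135330), -1) = Pow(Add(Mul(49, 2305), -978135330), -1) = Pow(Add(112945, -978135330), -1) = Pow(-978022385, -1) = Rational(-1, 978022385)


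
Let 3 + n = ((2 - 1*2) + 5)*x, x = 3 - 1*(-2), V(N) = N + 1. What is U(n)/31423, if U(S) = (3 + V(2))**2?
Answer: 36/31423 ≈ 0.0011457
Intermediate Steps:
V(N) = 1 + N
x = 5 (x = 3 + 2 = 5)
n = 22 (n = -3 + ((2 - 1*2) + 5)*5 = -3 + ((2 - 2) + 5)*5 = -3 + (0 + 5)*5 = -3 + 5*5 = -3 + 25 = 22)
U(S) = 36 (U(S) = (3 + (1 + 2))**2 = (3 + 3)**2 = 6**2 = 36)
U(n)/31423 = 36/31423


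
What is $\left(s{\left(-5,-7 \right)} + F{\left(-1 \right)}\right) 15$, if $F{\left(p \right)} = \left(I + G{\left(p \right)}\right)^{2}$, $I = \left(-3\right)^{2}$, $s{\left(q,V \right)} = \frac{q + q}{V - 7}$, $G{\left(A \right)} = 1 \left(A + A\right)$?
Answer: $\frac{5220}{7} \approx 745.71$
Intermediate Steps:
$G{\left(A \right)} = 2 A$ ($G{\left(A \right)} = 1 \cdot 2 A = 2 A$)
$s{\left(q,V \right)} = \frac{2 q}{-7 + V}$
$I = 9$
$F{\left(p \right)} = \left(9 + 2 p\right)^{2}$
$\left(s{\left(-5,-7 \right)} + F{\left(-1 \right)}\right) 15 = \left(2 \left(-5\right) \frac{1}{-7 - 7} + \left(9 + 2 \left(-1\right)\right)^{2}\right) 15 = \left(2 \left(-5\right) \frac{1}{-14} + \left(9 - 2\right)^{2}\right) 15 = \left(2 \left(-5\right) \left(- \frac{1}{14}\right) + 7^{2}\right) 15 = \left(\frac{5}{7} + 49\right) 15 = \frac{348}{7} \cdot 15 = \frac{5220}{7}$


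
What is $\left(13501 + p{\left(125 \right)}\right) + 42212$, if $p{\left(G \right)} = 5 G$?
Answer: $56338$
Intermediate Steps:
$\left(13501 + p{\left(125 \right)}\right) + 42212 = \left(13501 + 5 \cdot 125\right) + 42212 = \left(13501 + 625\right) + 42212 = 14126 + 42212 = 56338$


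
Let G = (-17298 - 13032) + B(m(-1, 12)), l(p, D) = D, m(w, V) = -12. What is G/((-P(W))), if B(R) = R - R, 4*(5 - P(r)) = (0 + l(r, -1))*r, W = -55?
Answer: -24264/7 ≈ -3466.3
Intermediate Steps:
P(r) = 5 + r/4 (P(r) = 5 - (0 - 1)*r/4 = 5 - (-1)*r/4 = 5 + r/4)
B(R) = 0
G = -30330 (G = (-17298 - 13032) + 0 = -30330 + 0 = -30330)
G/((-P(W))) = -30330*(-1/(5 + (¼)*(-55))) = -30330*(-1/(5 - 55/4)) = -30330/((-1*(-35/4))) = -30330/35/4 = -30330*4/35 = -24264/7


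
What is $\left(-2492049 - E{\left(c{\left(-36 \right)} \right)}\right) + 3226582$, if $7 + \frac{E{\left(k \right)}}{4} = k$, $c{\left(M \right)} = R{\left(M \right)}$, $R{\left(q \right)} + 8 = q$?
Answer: $734737$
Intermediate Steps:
$R{\left(q \right)} = -8 + q$
$c{\left(M \right)} = -8 + M$
$E{\left(k \right)} = -28 + 4 k$
$\left(-2492049 - E{\left(c{\left(-36 \right)} \right)}\right) + 3226582 = \left(-2492049 - \left(-28 + 4 \left(-8 - 36\right)\right)\right) + 3226582 = \left(-2492049 - \left(-28 + 4 \left(-44\right)\right)\right) + 3226582 = \left(-2492049 - \left(-28 - 176\right)\right) + 3226582 = \left(-2492049 - -204\right) + 3226582 = \left(-2492049 + 204\right) + 3226582 = -2491845 + 3226582 = 734737$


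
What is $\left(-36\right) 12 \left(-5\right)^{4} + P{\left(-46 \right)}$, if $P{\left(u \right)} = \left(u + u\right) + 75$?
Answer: $-270017$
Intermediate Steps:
$P{\left(u \right)} = 75 + 2 u$ ($P{\left(u \right)} = 2 u + 75 = 75 + 2 u$)
$\left(-36\right) 12 \left(-5\right)^{4} + P{\left(-46 \right)} = \left(-36\right) 12 \left(-5\right)^{4} + \left(75 + 2 \left(-46\right)\right) = \left(-432\right) 625 + \left(75 - 92\right) = -270000 - 17 = -270017$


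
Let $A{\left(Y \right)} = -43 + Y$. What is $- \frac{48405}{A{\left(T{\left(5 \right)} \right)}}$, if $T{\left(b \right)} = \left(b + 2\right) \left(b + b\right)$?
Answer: $- \frac{16135}{9} \approx -1792.8$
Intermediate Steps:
$T{\left(b \right)} = 2 b \left(2 + b\right)$ ($T{\left(b \right)} = \left(2 + b\right) 2 b = 2 b \left(2 + b\right)$)
$- \frac{48405}{A{\left(T{\left(5 \right)} \right)}} = - \frac{48405}{-43 + 2 \cdot 5 \left(2 + 5\right)} = - \frac{48405}{-43 + 2 \cdot 5 \cdot 7} = - \frac{48405}{-43 + 70} = - \frac{48405}{27} = \left(-48405\right) \frac{1}{27} = - \frac{16135}{9}$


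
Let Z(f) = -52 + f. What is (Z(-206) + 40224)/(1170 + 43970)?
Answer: 19983/22570 ≈ 0.88538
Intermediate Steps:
(Z(-206) + 40224)/(1170 + 43970) = ((-52 - 206) + 40224)/(1170 + 43970) = (-258 + 40224)/45140 = 39966*(1/45140) = 19983/22570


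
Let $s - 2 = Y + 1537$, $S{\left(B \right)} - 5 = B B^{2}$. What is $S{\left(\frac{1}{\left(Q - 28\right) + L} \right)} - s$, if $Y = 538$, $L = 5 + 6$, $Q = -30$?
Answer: $- \frac{215121257}{103823} \approx -2072.0$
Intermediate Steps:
$L = 11$
$S{\left(B \right)} = 5 + B^{3}$ ($S{\left(B \right)} = 5 + B B^{2} = 5 + B^{3}$)
$s = 2077$ ($s = 2 + \left(538 + 1537\right) = 2 + 2075 = 2077$)
$S{\left(\frac{1}{\left(Q - 28\right) + L} \right)} - s = \left(5 + \left(\frac{1}{\left(-30 - 28\right) + 11}\right)^{3}\right) - 2077 = \left(5 + \left(\frac{1}{-58 + 11}\right)^{3}\right) - 2077 = \left(5 + \left(\frac{1}{-47}\right)^{3}\right) - 2077 = \left(5 + \left(- \frac{1}{47}\right)^{3}\right) - 2077 = \left(5 - \frac{1}{103823}\right) - 2077 = \frac{519114}{103823} - 2077 = - \frac{215121257}{103823}$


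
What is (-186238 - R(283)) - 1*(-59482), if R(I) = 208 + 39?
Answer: -127003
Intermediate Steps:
R(I) = 247
(-186238 - R(283)) - 1*(-59482) = (-186238 - 1*247) - 1*(-59482) = (-186238 - 247) + 59482 = -186485 + 59482 = -127003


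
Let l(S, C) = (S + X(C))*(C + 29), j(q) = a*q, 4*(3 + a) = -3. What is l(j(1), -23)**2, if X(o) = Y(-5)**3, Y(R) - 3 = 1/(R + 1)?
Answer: 10712529/1024 ≈ 10461.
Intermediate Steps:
a = -15/4 (a = -3 + (1/4)*(-3) = -3 - 3/4 = -15/4 ≈ -3.7500)
Y(R) = 3 + 1/(1 + R) (Y(R) = 3 + 1/(R + 1) = 3 + 1/(1 + R))
X(o) = 1331/64 (X(o) = ((4 + 3*(-5))/(1 - 5))**3 = ((4 - 15)/(-4))**3 = (-1/4*(-11))**3 = (11/4)**3 = 1331/64)
j(q) = -15*q/4
l(S, C) = (29 + C)*(1331/64 + S) (l(S, C) = (S + 1331/64)*(C + 29) = (1331/64 + S)*(29 + C) = (29 + C)*(1331/64 + S))
l(j(1), -23)**2 = (38599/64 + 29*(-15/4*1) + (1331/64)*(-23) - (-345)/4)**2 = (38599/64 + 29*(-15/4) - 30613/64 - 23*(-15/4))**2 = (38599/64 - 435/4 - 30613/64 + 345/4)**2 = (3273/32)**2 = 10712529/1024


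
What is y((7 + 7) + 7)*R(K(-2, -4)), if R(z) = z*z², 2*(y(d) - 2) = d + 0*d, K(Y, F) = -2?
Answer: -100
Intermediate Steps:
y(d) = 2 + d/2 (y(d) = 2 + (d + 0*d)/2 = 2 + (d + 0)/2 = 2 + d/2)
R(z) = z³
y((7 + 7) + 7)*R(K(-2, -4)) = (2 + ((7 + 7) + 7)/2)*(-2)³ = (2 + (14 + 7)/2)*(-8) = (2 + (½)*21)*(-8) = (2 + 21/2)*(-8) = (25/2)*(-8) = -100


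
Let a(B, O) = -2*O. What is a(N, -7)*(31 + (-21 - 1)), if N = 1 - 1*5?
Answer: 126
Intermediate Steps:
N = -4 (N = 1 - 5 = -4)
a(N, -7)*(31 + (-21 - 1)) = (-2*(-7))*(31 + (-21 - 1)) = 14*(31 - 22) = 14*9 = 126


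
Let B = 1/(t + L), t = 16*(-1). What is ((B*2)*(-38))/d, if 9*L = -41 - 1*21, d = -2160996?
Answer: -57/37097098 ≈ -1.5365e-6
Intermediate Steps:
L = -62/9 (L = (-41 - 1*21)/9 = (-41 - 21)/9 = (1/9)*(-62) = -62/9 ≈ -6.8889)
t = -16
B = -9/206 (B = 1/(-16 - 62/9) = 1/(-206/9) = -9/206 ≈ -0.043689)
((B*2)*(-38))/d = (-9/206*2*(-38))/(-2160996) = -9/103*(-38)*(-1/2160996) = (342/103)*(-1/2160996) = -57/37097098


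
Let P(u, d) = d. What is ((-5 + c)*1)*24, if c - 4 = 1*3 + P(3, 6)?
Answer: 192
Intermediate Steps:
c = 13 (c = 4 + (1*3 + 6) = 4 + (3 + 6) = 4 + 9 = 13)
((-5 + c)*1)*24 = ((-5 + 13)*1)*24 = (8*1)*24 = 8*24 = 192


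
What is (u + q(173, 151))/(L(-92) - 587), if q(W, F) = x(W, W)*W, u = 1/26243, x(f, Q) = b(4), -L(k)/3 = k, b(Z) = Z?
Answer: -18160157/8161573 ≈ -2.2251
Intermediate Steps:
L(k) = -3*k
x(f, Q) = 4
u = 1/26243 ≈ 3.8105e-5
q(W, F) = 4*W
(u + q(173, 151))/(L(-92) - 587) = (1/26243 + 4*173)/(-3*(-92) - 587) = (1/26243 + 692)/(276 - 587) = (18160157/26243)/(-311) = (18160157/26243)*(-1/311) = -18160157/8161573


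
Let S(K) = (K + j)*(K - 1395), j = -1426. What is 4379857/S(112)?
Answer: 4379857/1685862 ≈ 2.5980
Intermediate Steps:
S(K) = (-1426 + K)*(-1395 + K) (S(K) = (K - 1426)*(K - 1395) = (-1426 + K)*(-1395 + K))
4379857/S(112) = 4379857/(1989270 + 112**2 - 2821*112) = 4379857/(1989270 + 12544 - 315952) = 4379857/1685862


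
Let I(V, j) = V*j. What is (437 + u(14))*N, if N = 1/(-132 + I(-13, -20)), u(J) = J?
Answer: 451/128 ≈ 3.5234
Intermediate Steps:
N = 1/128 (N = 1/(-132 - 13*(-20)) = 1/(-132 + 260) = 1/128 ≈ 0.0078125)
(437 + u(14))*N = (437 + 14)*(1/128) = 451*(1/128) = 451/128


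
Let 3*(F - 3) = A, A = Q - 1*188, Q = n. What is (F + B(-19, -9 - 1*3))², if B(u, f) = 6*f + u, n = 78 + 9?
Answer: 133225/9 ≈ 14803.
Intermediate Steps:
n = 87
Q = 87
B(u, f) = u + 6*f
A = -101 (A = 87 - 1*188 = 87 - 188 = -101)
F = -92/3 (F = 3 + (⅓)*(-101) = 3 - 101/3 = -92/3 ≈ -30.667)
(F + B(-19, -9 - 1*3))² = (-92/3 + (-19 + 6*(-9 - 1*3)))² = (-92/3 + (-19 + 6*(-9 - 3)))² = (-92/3 + (-19 + 6*(-12)))² = (-92/3 + (-19 - 72))² = (-92/3 - 91)² = (-365/3)² = 133225/9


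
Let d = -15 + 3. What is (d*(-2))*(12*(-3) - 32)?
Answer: -1632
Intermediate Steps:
d = -12
(d*(-2))*(12*(-3) - 32) = (-12*(-2))*(12*(-3) - 32) = 24*(-36 - 32) = 24*(-68) = -1632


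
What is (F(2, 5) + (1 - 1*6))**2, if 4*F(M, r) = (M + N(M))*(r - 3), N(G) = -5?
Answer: 169/4 ≈ 42.250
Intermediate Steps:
F(M, r) = (-5 + M)*(-3 + r)/4 (F(M, r) = ((M - 5)*(r - 3))/4 = ((-5 + M)*(-3 + r))/4 = (-5 + M)*(-3 + r)/4)
(F(2, 5) + (1 - 1*6))**2 = ((15/4 - 5/4*5 - 3/4*2 + (1/4)*2*5) + (1 - 1*6))**2 = ((15/4 - 25/4 - 3/2 + 5/2) + (1 - 6))**2 = (-3/2 - 5)**2 = (-13/2)**2 = 169/4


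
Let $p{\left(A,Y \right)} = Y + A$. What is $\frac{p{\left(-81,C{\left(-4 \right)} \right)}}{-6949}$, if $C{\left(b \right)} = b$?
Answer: $\frac{85}{6949} \approx 0.012232$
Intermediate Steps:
$p{\left(A,Y \right)} = A + Y$
$\frac{p{\left(-81,C{\left(-4 \right)} \right)}}{-6949} = \frac{-81 - 4}{-6949} = \left(-85\right) \left(- \frac{1}{6949}\right) = \frac{85}{6949}$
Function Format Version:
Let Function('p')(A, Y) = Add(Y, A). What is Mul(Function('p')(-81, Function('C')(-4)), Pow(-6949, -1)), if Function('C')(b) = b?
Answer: Rational(85, 6949) ≈ 0.012232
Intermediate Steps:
Function('p')(A, Y) = Add(A, Y)
Mul(Function('p')(-81, Function('C')(-4)), Pow(-6949, -1)) = Mul(Add(-81, -4), Pow(-6949, -1)) = Mul(-85, Rational(-1, 6949)) = Rational(85, 6949)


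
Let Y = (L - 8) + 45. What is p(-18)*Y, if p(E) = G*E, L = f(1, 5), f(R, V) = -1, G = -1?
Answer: 648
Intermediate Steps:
L = -1
p(E) = -E
Y = 36 (Y = (-1 - 8) + 45 = -9 + 45 = 36)
p(-18)*Y = -1*(-18)*36 = 18*36 = 648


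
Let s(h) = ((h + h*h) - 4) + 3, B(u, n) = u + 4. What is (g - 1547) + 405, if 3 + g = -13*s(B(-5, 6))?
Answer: -1132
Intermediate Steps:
B(u, n) = 4 + u
s(h) = -1 + h + h**2 (s(h) = ((h + h**2) - 4) + 3 = (-4 + h + h**2) + 3 = -1 + h + h**2)
g = 10 (g = -3 - 13*(-1 + (4 - 5) + (4 - 5)**2) = -3 - 13*(-1 - 1 + (-1)**2) = -3 - 13*(-1 - 1 + 1) = -3 - 13*(-1) = -3 + 13 = 10)
(g - 1547) + 405 = (10 - 1547) + 405 = -1537 + 405 = -1132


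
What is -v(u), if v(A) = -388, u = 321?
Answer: 388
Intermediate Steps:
-v(u) = -1*(-388) = 388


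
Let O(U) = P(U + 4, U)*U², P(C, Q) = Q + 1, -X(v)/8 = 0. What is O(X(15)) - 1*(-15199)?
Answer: 15199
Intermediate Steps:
X(v) = 0 (X(v) = -8*0 = 0)
P(C, Q) = 1 + Q
O(U) = U²*(1 + U) (O(U) = (1 + U)*U² = U²*(1 + U))
O(X(15)) - 1*(-15199) = 0²*(1 + 0) - 1*(-15199) = 0*1 + 15199 = 0 + 15199 = 15199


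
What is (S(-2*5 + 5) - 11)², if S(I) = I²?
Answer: 196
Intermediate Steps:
(S(-2*5 + 5) - 11)² = ((-2*5 + 5)² - 11)² = ((-10 + 5)² - 11)² = ((-5)² - 11)² = (25 - 11)² = 14² = 196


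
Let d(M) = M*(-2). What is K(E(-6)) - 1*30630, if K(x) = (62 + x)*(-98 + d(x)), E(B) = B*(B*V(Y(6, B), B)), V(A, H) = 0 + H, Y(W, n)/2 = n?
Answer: -82066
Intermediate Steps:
Y(W, n) = 2*n
d(M) = -2*M
V(A, H) = H
E(B) = B³ (E(B) = B*(B*B) = B*B² = B³)
K(x) = (-98 - 2*x)*(62 + x) (K(x) = (62 + x)*(-98 - 2*x) = (-98 - 2*x)*(62 + x))
K(E(-6)) - 1*30630 = (-6076 - 222*(-6)³ - 2*((-6)³)²) - 1*30630 = (-6076 - 222*(-216) - 2*(-216)²) - 30630 = (-6076 + 47952 - 2*46656) - 30630 = (-6076 + 47952 - 93312) - 30630 = -51436 - 30630 = -82066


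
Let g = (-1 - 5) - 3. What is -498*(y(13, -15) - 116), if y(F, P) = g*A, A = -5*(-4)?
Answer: 147408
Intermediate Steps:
A = 20
g = -9 (g = -6 - 3 = -9)
y(F, P) = -180 (y(F, P) = -9*20 = -180)
-498*(y(13, -15) - 116) = -498*(-180 - 116) = -498*(-296) = 147408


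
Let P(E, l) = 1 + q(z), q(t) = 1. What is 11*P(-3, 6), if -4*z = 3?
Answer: 22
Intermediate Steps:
z = -¾ (z = -¼*3 = -¾ ≈ -0.75000)
P(E, l) = 2 (P(E, l) = 1 + 1 = 2)
11*P(-3, 6) = 11*2 = 22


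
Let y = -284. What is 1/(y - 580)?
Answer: -1/864 ≈ -0.0011574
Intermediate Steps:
1/(y - 580) = 1/(-284 - 580) = 1/(-864) = -1/864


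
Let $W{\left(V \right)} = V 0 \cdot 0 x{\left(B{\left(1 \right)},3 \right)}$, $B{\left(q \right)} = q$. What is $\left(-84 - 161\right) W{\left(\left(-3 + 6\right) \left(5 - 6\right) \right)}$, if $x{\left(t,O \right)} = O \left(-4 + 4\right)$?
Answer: $0$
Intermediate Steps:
$x{\left(t,O \right)} = 0$ ($x{\left(t,O \right)} = O 0 = 0$)
$W{\left(V \right)} = 0$ ($W{\left(V \right)} = V 0 \cdot 0 \cdot 0 = V 0 \cdot 0 = 0 \cdot 0 = 0$)
$\left(-84 - 161\right) W{\left(\left(-3 + 6\right) \left(5 - 6\right) \right)} = \left(-84 - 161\right) 0 = \left(-245\right) 0 = 0$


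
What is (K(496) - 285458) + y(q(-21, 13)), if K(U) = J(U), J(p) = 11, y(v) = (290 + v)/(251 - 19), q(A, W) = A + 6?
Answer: -66223429/232 ≈ -2.8545e+5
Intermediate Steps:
q(A, W) = 6 + A
y(v) = 5/4 + v/232 (y(v) = (290 + v)/232 = (290 + v)*(1/232) = 5/4 + v/232)
K(U) = 11
(K(496) - 285458) + y(q(-21, 13)) = (11 - 285458) + (5/4 + (6 - 21)/232) = -285447 + (5/4 + (1/232)*(-15)) = -285447 + (5/4 - 15/232) = -285447 + 275/232 = -66223429/232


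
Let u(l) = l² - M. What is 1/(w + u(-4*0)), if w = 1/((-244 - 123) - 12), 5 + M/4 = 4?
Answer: 379/1515 ≈ 0.25016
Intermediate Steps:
M = -4 (M = -20 + 4*4 = -20 + 16 = -4)
u(l) = 4 + l² (u(l) = l² - 1*(-4) = l² + 4 = 4 + l²)
w = -1/379 (w = 1/(-367 - 12) = 1/(-379) = -1/379 ≈ -0.0026385)
1/(w + u(-4*0)) = 1/(-1/379 + (4 + (-4*0)²)) = 1/(-1/379 + (4 + 0²)) = 1/(-1/379 + (4 + 0)) = 1/(-1/379 + 4) = 1/(1515/379) = 379/1515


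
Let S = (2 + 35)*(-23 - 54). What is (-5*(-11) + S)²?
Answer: 7806436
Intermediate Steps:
S = -2849 (S = 37*(-77) = -2849)
(-5*(-11) + S)² = (-5*(-11) - 2849)² = (55 - 2849)² = (-2794)² = 7806436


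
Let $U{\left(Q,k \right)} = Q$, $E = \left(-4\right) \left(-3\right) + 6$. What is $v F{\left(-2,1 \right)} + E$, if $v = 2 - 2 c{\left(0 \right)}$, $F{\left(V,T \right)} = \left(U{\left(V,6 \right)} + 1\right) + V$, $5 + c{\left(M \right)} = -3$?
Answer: $-36$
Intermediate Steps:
$E = 18$ ($E = 12 + 6 = 18$)
$c{\left(M \right)} = -8$ ($c{\left(M \right)} = -5 - 3 = -8$)
$F{\left(V,T \right)} = 1 + 2 V$ ($F{\left(V,T \right)} = \left(V + 1\right) + V = \left(1 + V\right) + V = 1 + 2 V$)
$v = 18$ ($v = 2 - -16 = 2 + 16 = 18$)
$v F{\left(-2,1 \right)} + E = 18 \left(1 + 2 \left(-2\right)\right) + 18 = 18 \left(1 - 4\right) + 18 = 18 \left(-3\right) + 18 = -54 + 18 = -36$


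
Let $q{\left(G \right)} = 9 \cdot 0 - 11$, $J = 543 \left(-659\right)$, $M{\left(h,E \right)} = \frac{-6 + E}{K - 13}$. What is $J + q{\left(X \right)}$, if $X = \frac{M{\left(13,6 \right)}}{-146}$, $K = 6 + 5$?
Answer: $-357848$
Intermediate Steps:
$K = 11$
$M{\left(h,E \right)} = 3 - \frac{E}{2}$ ($M{\left(h,E \right)} = \frac{-6 + E}{11 - 13} = \frac{-6 + E}{-2} = \left(-6 + E\right) \left(- \frac{1}{2}\right) = 3 - \frac{E}{2}$)
$X = 0$ ($X = \frac{3 - 3}{-146} = \left(3 - 3\right) \left(- \frac{1}{146}\right) = 0 \left(- \frac{1}{146}\right) = 0$)
$J = -357837$
$q{\left(G \right)} = -11$ ($q{\left(G \right)} = 0 - 11 = -11$)
$J + q{\left(X \right)} = -357837 - 11 = -357848$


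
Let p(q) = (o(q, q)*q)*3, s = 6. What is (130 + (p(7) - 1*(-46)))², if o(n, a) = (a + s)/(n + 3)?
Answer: 4133089/100 ≈ 41331.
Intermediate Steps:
o(n, a) = (6 + a)/(3 + n) (o(n, a) = (a + 6)/(n + 3) = (6 + a)/(3 + n))
p(q) = 3*q*(6 + q)/(3 + q) (p(q) = (((6 + q)/(3 + q))*q)*3 = (q*(6 + q)/(3 + q))*3 = 3*q*(6 + q)/(3 + q))
(130 + (p(7) - 1*(-46)))² = (130 + (3*7*(6 + 7)/(3 + 7) - 1*(-46)))² = (130 + (3*7*13/10 + 46))² = (130 + (3*7*(⅒)*13 + 46))² = (130 + (273/10 + 46))² = (130 + 733/10)² = (2033/10)² = 4133089/100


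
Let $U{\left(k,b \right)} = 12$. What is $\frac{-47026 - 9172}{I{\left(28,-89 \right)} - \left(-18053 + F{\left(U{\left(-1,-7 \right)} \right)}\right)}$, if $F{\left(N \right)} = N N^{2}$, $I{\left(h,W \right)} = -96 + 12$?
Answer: $- \frac{56198}{16241} \approx -3.4603$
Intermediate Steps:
$I{\left(h,W \right)} = -84$
$F{\left(N \right)} = N^{3}$
$\frac{-47026 - 9172}{I{\left(28,-89 \right)} - \left(-18053 + F{\left(U{\left(-1,-7 \right)} \right)}\right)} = \frac{-47026 - 9172}{-84 + \left(18053 - 12^{3}\right)} = - \frac{56198}{-84 + \left(18053 - 1728\right)} = - \frac{56198}{-84 + 16325} = - \frac{56198}{16241}$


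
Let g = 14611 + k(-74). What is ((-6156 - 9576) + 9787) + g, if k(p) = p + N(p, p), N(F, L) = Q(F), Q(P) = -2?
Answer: 8590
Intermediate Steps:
N(F, L) = -2
k(p) = -2 + p (k(p) = p - 2 = -2 + p)
g = 14535 (g = 14611 + (-2 - 74) = 14611 - 76 = 14535)
((-6156 - 9576) + 9787) + g = ((-6156 - 9576) + 9787) + 14535 = (-15732 + 9787) + 14535 = -5945 + 14535 = 8590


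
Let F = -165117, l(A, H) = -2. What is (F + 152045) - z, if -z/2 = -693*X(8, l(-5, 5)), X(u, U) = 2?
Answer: -15844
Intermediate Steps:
z = 2772 (z = -(-1386)*2 = -2*(-1386) = 2772)
(F + 152045) - z = (-165117 + 152045) - 1*2772 = -13072 - 2772 = -15844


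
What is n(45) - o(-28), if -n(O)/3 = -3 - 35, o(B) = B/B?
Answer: 113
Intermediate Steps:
o(B) = 1
n(O) = 114 (n(O) = -3*(-3 - 35) = -3*(-38) = 114)
n(45) - o(-28) = 114 - 1*1 = 114 - 1 = 113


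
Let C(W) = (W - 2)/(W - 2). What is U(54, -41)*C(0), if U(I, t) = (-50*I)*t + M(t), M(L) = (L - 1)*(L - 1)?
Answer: 112464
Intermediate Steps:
M(L) = (-1 + L)² (M(L) = (-1 + L)*(-1 + L) = (-1 + L)²)
U(I, t) = (-1 + t)² - 50*I*t (U(I, t) = (-50*I)*t + (-1 + t)² = -50*I*t + (-1 + t)² = (-1 + t)² - 50*I*t)
C(W) = 1 (C(W) = (-2 + W)/(-2 + W) = 1)
U(54, -41)*C(0) = ((-1 - 41)² - 50*54*(-41))*1 = ((-42)² + 110700)*1 = (1764 + 110700)*1 = 112464*1 = 112464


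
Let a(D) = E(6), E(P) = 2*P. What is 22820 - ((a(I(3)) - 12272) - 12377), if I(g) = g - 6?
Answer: 47457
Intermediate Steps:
I(g) = -6 + g
a(D) = 12 (a(D) = 2*6 = 12)
22820 - ((a(I(3)) - 12272) - 12377) = 22820 - ((12 - 12272) - 12377) = 22820 - (-12260 - 12377) = 22820 - 1*(-24637) = 22820 + 24637 = 47457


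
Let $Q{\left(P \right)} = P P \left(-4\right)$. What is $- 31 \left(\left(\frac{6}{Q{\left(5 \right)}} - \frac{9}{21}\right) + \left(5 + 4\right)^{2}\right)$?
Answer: $- \frac{873549}{350} \approx -2495.9$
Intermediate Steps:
$Q{\left(P \right)} = - 4 P^{2}$ ($Q{\left(P \right)} = P^{2} \left(-4\right) = - 4 P^{2}$)
$- 31 \left(\left(\frac{6}{Q{\left(5 \right)}} - \frac{9}{21}\right) + \left(5 + 4\right)^{2}\right) = - 31 \left(\left(\frac{6}{\left(-4\right) 5^{2}} - \frac{9}{21}\right) + \left(5 + 4\right)^{2}\right) = - 31 \left(\left(\frac{6}{\left(-4\right) 25} - \frac{3}{7}\right) + 9^{2}\right) = - 31 \left(\left(\frac{6}{-100} - \frac{3}{7}\right) + 81\right) = - 31 \left(\left(6 \left(- \frac{1}{100}\right) - \frac{3}{7}\right) + 81\right) = - 31 \left(\left(- \frac{3}{50} - \frac{3}{7}\right) + 81\right) = - 31 \left(- \frac{171}{350} + 81\right) = \left(-31\right) \frac{28179}{350} = - \frac{873549}{350}$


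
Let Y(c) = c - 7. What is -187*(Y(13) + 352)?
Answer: -66946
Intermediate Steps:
Y(c) = -7 + c
-187*(Y(13) + 352) = -187*((-7 + 13) + 352) = -187*(6 + 352) = -187*358 = -66946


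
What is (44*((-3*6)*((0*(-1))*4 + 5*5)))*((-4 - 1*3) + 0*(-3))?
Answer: 138600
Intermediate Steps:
(44*((-3*6)*((0*(-1))*4 + 5*5)))*((-4 - 1*3) + 0*(-3)) = (44*(-18*(0*4 + 25)))*((-4 - 3) + 0) = (44*(-18*(0 + 25)))*(-7 + 0) = (44*(-18*25))*(-7) = (44*(-450))*(-7) = -19800*(-7) = 138600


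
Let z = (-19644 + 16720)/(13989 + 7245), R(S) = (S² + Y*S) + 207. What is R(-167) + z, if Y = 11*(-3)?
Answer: 356804057/10617 ≈ 33607.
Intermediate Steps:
Y = -33
R(S) = 207 + S² - 33*S (R(S) = (S² - 33*S) + 207 = 207 + S² - 33*S)
z = -1462/10617 (z = -2924/21234 = -2924*1/21234 = -1462/10617 ≈ -0.13770)
R(-167) + z = (207 + (-167)² - 33*(-167)) - 1462/10617 = (207 + 27889 + 5511) - 1462/10617 = 33607 - 1462/10617 = 356804057/10617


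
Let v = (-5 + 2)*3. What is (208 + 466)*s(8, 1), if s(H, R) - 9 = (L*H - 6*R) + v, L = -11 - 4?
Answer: -84924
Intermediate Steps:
v = -9 (v = -3*3 = -9)
L = -15
s(H, R) = -15*H - 6*R (s(H, R) = 9 + ((-15*H - 6*R) - 9) = 9 + (-9 - 15*H - 6*R) = -15*H - 6*R)
(208 + 466)*s(8, 1) = (208 + 466)*(-15*8 - 6*1) = 674*(-120 - 6) = 674*(-126) = -84924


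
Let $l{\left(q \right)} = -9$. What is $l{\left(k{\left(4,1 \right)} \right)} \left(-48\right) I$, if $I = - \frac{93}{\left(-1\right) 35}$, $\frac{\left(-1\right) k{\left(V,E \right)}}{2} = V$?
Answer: $\frac{40176}{35} \approx 1147.9$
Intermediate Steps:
$k{\left(V,E \right)} = - 2 V$
$I = \frac{93}{35}$ ($I = - \frac{93}{-35} = \left(-93\right) \left(- \frac{1}{35}\right) = \frac{93}{35} \approx 2.6571$)
$l{\left(k{\left(4,1 \right)} \right)} \left(-48\right) I = \left(-9\right) \left(-48\right) \frac{93}{35} = 432 \cdot \frac{93}{35} = \frac{40176}{35}$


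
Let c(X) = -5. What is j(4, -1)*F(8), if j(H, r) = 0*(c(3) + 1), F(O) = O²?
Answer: 0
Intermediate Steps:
j(H, r) = 0 (j(H, r) = 0*(-5 + 1) = 0*(-4) = 0)
j(4, -1)*F(8) = 0*8² = 0*64 = 0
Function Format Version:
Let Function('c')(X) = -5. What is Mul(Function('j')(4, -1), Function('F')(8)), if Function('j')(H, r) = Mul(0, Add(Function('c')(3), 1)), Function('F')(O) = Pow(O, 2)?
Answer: 0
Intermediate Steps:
Function('j')(H, r) = 0 (Function('j')(H, r) = Mul(0, Add(-5, 1)) = Mul(0, -4) = 0)
Mul(Function('j')(4, -1), Function('F')(8)) = Mul(0, Pow(8, 2)) = Mul(0, 64) = 0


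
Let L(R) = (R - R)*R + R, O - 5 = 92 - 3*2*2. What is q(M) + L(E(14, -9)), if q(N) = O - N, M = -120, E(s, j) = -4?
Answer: 201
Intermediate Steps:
O = 85 (O = 5 + (92 - 3*2*2) = 5 + (92 - 6*2) = 5 + (92 - 1*12) = 5 + (92 - 12) = 5 + 80 = 85)
L(R) = R (L(R) = 0*R + R = 0 + R = R)
q(N) = 85 - N
q(M) + L(E(14, -9)) = (85 - 1*(-120)) - 4 = (85 + 120) - 4 = 205 - 4 = 201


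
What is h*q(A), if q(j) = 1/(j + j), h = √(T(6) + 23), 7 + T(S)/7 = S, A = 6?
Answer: ⅓ ≈ 0.33333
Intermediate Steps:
T(S) = -49 + 7*S
h = 4 (h = √((-49 + 7*6) + 23) = √((-49 + 42) + 23) = √(-7 + 23) = √16 = 4)
q(j) = 1/(2*j)
h*q(A) = 4*((½)/6) = 4*((½)*(⅙)) = 4*(1/12) = ⅓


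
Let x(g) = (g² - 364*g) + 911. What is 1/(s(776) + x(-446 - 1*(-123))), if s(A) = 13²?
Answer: 1/222981 ≈ 4.4847e-6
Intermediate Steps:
s(A) = 169
x(g) = 911 + g² - 364*g
1/(s(776) + x(-446 - 1*(-123))) = 1/(169 + (911 + (-446 - 1*(-123))² - 364*(-446 - 1*(-123)))) = 1/(169 + (911 + (-446 + 123)² - 364*(-446 + 123))) = 1/(169 + (911 + (-323)² - 364*(-323))) = 1/(169 + (911 + 104329 + 117572)) = 1/(169 + 222812) = 1/222981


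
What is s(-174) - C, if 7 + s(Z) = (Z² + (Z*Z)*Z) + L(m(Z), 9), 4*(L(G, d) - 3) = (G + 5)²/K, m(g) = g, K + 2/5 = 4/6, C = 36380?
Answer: -83957697/16 ≈ -5.2474e+6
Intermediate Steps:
K = 4/15 (K = -⅖ + 4/6 = -⅖ + 4*(⅙) = -⅖ + ⅔ = 4/15 ≈ 0.26667)
L(G, d) = 3 + 15*(5 + G)²/16 (L(G, d) = 3 + ((G + 5)²/(4/15))/4 = 3 + ((5 + G)²*(15/4))/4 = 3 + (15*(5 + G)²/4)/4 = 3 + 15*(5 + G)²/16)
s(Z) = -4 + Z² + Z³ + 15*(5 + Z)²/16 (s(Z) = -7 + ((Z² + (Z*Z)*Z) + (3 + 15*(5 + Z)²/16)) = -7 + ((Z² + Z²*Z) + (3 + 15*(5 + Z)²/16)) = -7 + ((Z² + Z³) + (3 + 15*(5 + Z)²/16)) = -7 + (3 + Z² + Z³ + 15*(5 + Z)²/16) = -4 + Z² + Z³ + 15*(5 + Z)²/16)
s(-174) - C = (311/16 + (-174)³ + (31/16)*(-174)² + (75/8)*(-174)) - 1*36380 = (311/16 - 5268024 + (31/16)*30276 - 6525/4) - 36380 = (311/16 - 5268024 + 234639/4 - 6525/4) - 36380 = -83375617/16 - 36380 = -83957697/16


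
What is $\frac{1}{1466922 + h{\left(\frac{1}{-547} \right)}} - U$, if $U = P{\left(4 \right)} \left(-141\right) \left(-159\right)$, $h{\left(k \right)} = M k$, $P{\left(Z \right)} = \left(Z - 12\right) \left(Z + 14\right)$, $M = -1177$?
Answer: $\frac{2590441054432243}{802407511} \approx 3.2283 \cdot 10^{6}$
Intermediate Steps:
$P{\left(Z \right)} = \left(-12 + Z\right) \left(14 + Z\right)$
$h{\left(k \right)} = - 1177 k$
$U = -3228336$ ($U = \left(-168 + 4^{2} + 2 \cdot 4\right) \left(-141\right) \left(-159\right) = \left(-168 + 16 + 8\right) \left(-141\right) \left(-159\right) = \left(-144\right) \left(-141\right) \left(-159\right) = 20304 \left(-159\right) = -3228336$)
$\frac{1}{1466922 + h{\left(\frac{1}{-547} \right)}} - U = \frac{1}{1466922 - \frac{1177}{-547}} - -3228336 = \frac{1}{1466922 - - \frac{1177}{547}} + 3228336 = \frac{1}{1466922 + \frac{1177}{547}} + 3228336 = \frac{1}{\frac{802407511}{547}} + 3228336 = \frac{547}{802407511} + 3228336 = \frac{2590441054432243}{802407511}$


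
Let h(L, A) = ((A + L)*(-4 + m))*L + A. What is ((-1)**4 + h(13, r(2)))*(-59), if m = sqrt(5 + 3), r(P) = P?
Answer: 45843 - 23010*sqrt(2) ≈ 13302.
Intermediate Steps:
m = 2*sqrt(2) (m = sqrt(8) = 2*sqrt(2) ≈ 2.8284)
h(L, A) = A + L*(-4 + 2*sqrt(2))*(A + L) (h(L, A) = ((A + L)*(-4 + 2*sqrt(2)))*L + A = ((-4 + 2*sqrt(2))*(A + L))*L + A = L*(-4 + 2*sqrt(2))*(A + L) + A = A + L*(-4 + 2*sqrt(2))*(A + L))
((-1)**4 + h(13, r(2)))*(-59) = ((-1)**4 + (2 - 4*13**2 - 4*2*13 + 2*sqrt(2)*13**2 + 2*2*13*sqrt(2)))*(-59) = (1 + (2 - 4*169 - 104 + 2*sqrt(2)*169 + 52*sqrt(2)))*(-59) = (1 + (2 - 676 - 104 + 338*sqrt(2) + 52*sqrt(2)))*(-59) = (1 + (-778 + 390*sqrt(2)))*(-59) = (-777 + 390*sqrt(2))*(-59) = 45843 - 23010*sqrt(2)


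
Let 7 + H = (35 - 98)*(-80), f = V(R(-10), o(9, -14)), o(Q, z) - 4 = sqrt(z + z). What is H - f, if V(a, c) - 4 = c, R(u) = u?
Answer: 5025 - 2*I*sqrt(7) ≈ 5025.0 - 5.2915*I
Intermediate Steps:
o(Q, z) = 4 + sqrt(2)*sqrt(z) (o(Q, z) = 4 + sqrt(z + z) = 4 + sqrt(2*z) = 4 + sqrt(2)*sqrt(z))
V(a, c) = 4 + c
f = 8 + 2*I*sqrt(7) (f = 4 + (4 + sqrt(2)*sqrt(-14)) = 4 + (4 + sqrt(2)*(I*sqrt(14))) = 4 + (4 + 2*I*sqrt(7)) = 8 + 2*I*sqrt(7) ≈ 8.0 + 5.2915*I)
H = 5033 (H = -7 + (35 - 98)*(-80) = -7 - 63*(-80) = -7 + 5040 = 5033)
H - f = 5033 - (8 + 2*I*sqrt(7)) = 5033 + (-8 - 2*I*sqrt(7)) = 5025 - 2*I*sqrt(7)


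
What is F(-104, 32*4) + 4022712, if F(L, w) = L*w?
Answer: 4009400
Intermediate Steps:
F(-104, 32*4) + 4022712 = -3328*4 + 4022712 = -104*128 + 4022712 = -13312 + 4022712 = 4009400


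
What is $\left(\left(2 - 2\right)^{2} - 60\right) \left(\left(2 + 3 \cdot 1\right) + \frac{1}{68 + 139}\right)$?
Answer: $- \frac{20720}{69} \approx -300.29$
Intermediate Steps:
$\left(\left(2 - 2\right)^{2} - 60\right) \left(\left(2 + 3 \cdot 1\right) + \frac{1}{68 + 139}\right) = \left(0^{2} - 60\right) \left(\left(2 + 3\right) + \frac{1}{207}\right) = \left(0 - 60\right) \left(5 + \frac{1}{207}\right) = \left(-60\right) \frac{1036}{207} = - \frac{20720}{69}$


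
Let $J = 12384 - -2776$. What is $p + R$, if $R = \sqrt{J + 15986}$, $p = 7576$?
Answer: $7576 + \sqrt{31146} \approx 7752.5$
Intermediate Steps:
$J = 15160$ ($J = 12384 + 2776 = 15160$)
$R = \sqrt{31146}$ ($R = \sqrt{15160 + 15986} = \sqrt{31146} \approx 176.48$)
$p + R = 7576 + \sqrt{31146}$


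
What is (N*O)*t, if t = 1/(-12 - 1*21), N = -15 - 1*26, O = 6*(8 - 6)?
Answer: 164/11 ≈ 14.909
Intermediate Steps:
O = 12 (O = 6*2 = 12)
N = -41 (N = -15 - 26 = -41)
t = -1/33 (t = 1/(-12 - 21) = 1/(-33) = -1/33 ≈ -0.030303)
(N*O)*t = -41*12*(-1/33) = -492*(-1/33) = 164/11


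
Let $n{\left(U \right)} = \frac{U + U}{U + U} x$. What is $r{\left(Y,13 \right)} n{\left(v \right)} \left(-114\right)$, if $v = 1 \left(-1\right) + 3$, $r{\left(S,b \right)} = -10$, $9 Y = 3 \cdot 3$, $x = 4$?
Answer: $4560$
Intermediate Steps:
$Y = 1$ ($Y = \frac{3 \cdot 3}{9} = \frac{1}{9} \cdot 9 = 1$)
$v = 2$ ($v = -1 + 3 = 2$)
$n{\left(U \right)} = 4$ ($n{\left(U \right)} = \frac{U + U}{U + U} 4 = \frac{2 U}{2 U} 4 = 2 U \frac{1}{2 U} 4 = 1 \cdot 4 = 4$)
$r{\left(Y,13 \right)} n{\left(v \right)} \left(-114\right) = \left(-10\right) 4 \left(-114\right) = \left(-40\right) \left(-114\right) = 4560$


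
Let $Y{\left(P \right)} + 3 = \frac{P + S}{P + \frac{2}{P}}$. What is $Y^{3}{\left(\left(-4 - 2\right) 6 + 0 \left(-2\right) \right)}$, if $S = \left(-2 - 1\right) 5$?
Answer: $- \frac{1089547389}{273359449} \approx -3.9858$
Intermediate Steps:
$S = -15$ ($S = \left(-3\right) 5 = -15$)
$Y{\left(P \right)} = -3 + \frac{-15 + P}{P + \frac{2}{P}}$ ($Y{\left(P \right)} = -3 + \frac{P - 15}{P + \frac{2}{P}} = -3 + \frac{-15 + P}{P + \frac{2}{P}}$)
$Y^{3}{\left(\left(-4 - 2\right) 6 + 0 \left(-2\right) \right)} = \left(\frac{-6 - 15 \left(\left(-4 - 2\right) 6 + 0 \left(-2\right)\right) - 2 \left(\left(-4 - 2\right) 6 + 0 \left(-2\right)\right)^{2}}{2 + \left(\left(-4 - 2\right) 6 + 0 \left(-2\right)\right)^{2}}\right)^{3} = \left(\frac{-6 - 15 \left(\left(-6\right) 6 + 0\right) - 2 \left(\left(-6\right) 6 + 0\right)^{2}}{2 + \left(\left(-6\right) 6 + 0\right)^{2}}\right)^{3} = \left(\frac{-6 - 15 \left(-36 + 0\right) - 2 \left(-36 + 0\right)^{2}}{2 + \left(-36 + 0\right)^{2}}\right)^{3} = \left(\frac{-6 - -540 - 2 \left(-36\right)^{2}}{2 + \left(-36\right)^{2}}\right)^{3} = \left(\frac{-6 + 540 - 2592}{2 + 1296}\right)^{3} = \left(\frac{-6 + 540 - 2592}{1298}\right)^{3} = \left(\frac{1}{1298} \left(-2058\right)\right)^{3} = \left(- \frac{1029}{649}\right)^{3} = - \frac{1089547389}{273359449}$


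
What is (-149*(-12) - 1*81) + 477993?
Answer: 479700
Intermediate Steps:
(-149*(-12) - 1*81) + 477993 = (1788 - 81) + 477993 = 1707 + 477993 = 479700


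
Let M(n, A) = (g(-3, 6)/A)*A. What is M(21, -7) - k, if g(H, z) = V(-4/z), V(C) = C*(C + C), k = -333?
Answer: 3005/9 ≈ 333.89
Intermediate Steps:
V(C) = 2*C² (V(C) = C*(2*C) = 2*C²)
g(H, z) = 32/z² (g(H, z) = 2*(-4/z)² = 2*(16/z²) = 32/z²)
M(n, A) = 8/9 (M(n, A) = ((32/6²)/A)*A = ((32*(1/36))/A)*A = (8/(9*A))*A = 8/9)
M(21, -7) - k = 8/9 - 1*(-333) = 8/9 + 333 = 3005/9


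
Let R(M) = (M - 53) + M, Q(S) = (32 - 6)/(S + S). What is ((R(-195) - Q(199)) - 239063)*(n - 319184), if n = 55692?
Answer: 12558478500844/199 ≈ 6.3108e+10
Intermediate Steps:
Q(S) = 13/S (Q(S) = 26/((2*S)) = 26*(1/(2*S)) = 13/S)
R(M) = -53 + 2*M (R(M) = (-53 + M) + M = -53 + 2*M)
((R(-195) - Q(199)) - 239063)*(n - 319184) = (((-53 + 2*(-195)) - 13/199) - 239063)*(55692 - 319184) = (((-53 - 390) - 13/199) - 239063)*(-263492) = ((-443 - 1*13/199) - 239063)*(-263492) = ((-443 - 13/199) - 239063)*(-263492) = (-88170/199 - 239063)*(-263492) = -47661707/199*(-263492) = 12558478500844/199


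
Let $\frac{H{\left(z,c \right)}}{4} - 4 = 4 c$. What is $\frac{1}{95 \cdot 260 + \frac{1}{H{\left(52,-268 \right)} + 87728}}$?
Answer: $\frac{83456}{2061363201} \approx 4.0486 \cdot 10^{-5}$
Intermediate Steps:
$H{\left(z,c \right)} = 16 + 16 c$ ($H{\left(z,c \right)} = 16 + 4 \cdot 4 c = 16 + 16 c$)
$\frac{1}{95 \cdot 260 + \frac{1}{H{\left(52,-268 \right)} + 87728}} = \frac{1}{95 \cdot 260 + \frac{1}{\left(16 + 16 \left(-268\right)\right) + 87728}} = \frac{1}{24700 + \frac{1}{\left(16 - 4288\right) + 87728}} = \frac{1}{24700 + \frac{1}{-4272 + 87728}} = \frac{1}{24700 + \frac{1}{83456}} = \frac{1}{\frac{2061363201}{83456}} = \frac{83456}{2061363201}$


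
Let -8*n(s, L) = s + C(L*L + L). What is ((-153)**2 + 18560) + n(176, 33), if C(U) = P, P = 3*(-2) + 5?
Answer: 335577/8 ≈ 41947.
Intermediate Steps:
P = -1 (P = -6 + 5 = -1)
C(U) = -1
n(s, L) = 1/8 - s/8 (n(s, L) = -(s - 1)/8 = -(-1 + s)/8 = 1/8 - s/8)
((-153)**2 + 18560) + n(176, 33) = ((-153)**2 + 18560) + (1/8 - 1/8*176) = (23409 + 18560) + (1/8 - 22) = 41969 - 175/8 = 335577/8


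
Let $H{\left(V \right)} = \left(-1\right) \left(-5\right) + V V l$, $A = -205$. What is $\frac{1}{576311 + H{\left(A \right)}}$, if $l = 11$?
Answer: $\frac{1}{1038591} \approx 9.6284 \cdot 10^{-7}$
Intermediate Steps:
$H{\left(V \right)} = 5 + 11 V^{2}$ ($H{\left(V \right)} = \left(-1\right) \left(-5\right) + V V 11 = 5 + V^{2} \cdot 11 = 5 + 11 V^{2}$)
$\frac{1}{576311 + H{\left(A \right)}} = \frac{1}{576311 + \left(5 + 11 \left(-205\right)^{2}\right)} = \frac{1}{576311 + \left(5 + 11 \cdot 42025\right)} = \frac{1}{576311 + \left(5 + 462275\right)} = \frac{1}{576311 + 462280} = \frac{1}{1038591}$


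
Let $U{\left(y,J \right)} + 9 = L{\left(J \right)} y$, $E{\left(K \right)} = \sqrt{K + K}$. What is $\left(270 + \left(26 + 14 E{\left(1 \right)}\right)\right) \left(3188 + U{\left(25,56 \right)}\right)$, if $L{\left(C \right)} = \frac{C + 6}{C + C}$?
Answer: $\frac{6615563}{7} + \frac{178799 \sqrt{2}}{4} \approx 1.0083 \cdot 10^{6}$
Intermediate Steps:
$E{\left(K \right)} = \sqrt{2} \sqrt{K}$ ($E{\left(K \right)} = \sqrt{2 K} = \sqrt{2} \sqrt{K}$)
$L{\left(C \right)} = \frac{6 + C}{2 C}$
$U{\left(y,J \right)} = -9 + \frac{y \left(6 + J\right)}{2 J}$ ($U{\left(y,J \right)} = -9 + \frac{6 + J}{2 J} y = -9 + \frac{y \left(6 + J\right)}{2 J}$)
$\left(270 + \left(26 + 14 E{\left(1 \right)}\right)\right) \left(3188 + U{\left(25,56 \right)}\right) = \left(270 + \left(26 + 14 \sqrt{2} \sqrt{1}\right)\right) \left(3188 + \left(-9 + \frac{1}{2} \cdot 25 + 3 \cdot 25 \cdot \frac{1}{56}\right)\right) = \left(270 + \left(26 + 14 \sqrt{2} \cdot 1\right)\right) \left(3188 + \left(-9 + \frac{25}{2} + 3 \cdot 25 \cdot \frac{1}{56}\right)\right) = \left(270 + \left(26 + 14 \sqrt{2}\right)\right) \left(3188 + \left(-9 + \frac{25}{2} + \frac{75}{56}\right)\right) = \left(296 + 14 \sqrt{2}\right) \left(3188 + \frac{271}{56}\right) = \left(296 + 14 \sqrt{2}\right) \frac{178799}{56} = \frac{6615563}{7} + \frac{178799 \sqrt{2}}{4}$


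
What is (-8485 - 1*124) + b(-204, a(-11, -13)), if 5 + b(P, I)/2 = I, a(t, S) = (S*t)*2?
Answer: -8047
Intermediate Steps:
a(t, S) = 2*S*t
b(P, I) = -10 + 2*I
(-8485 - 1*124) + b(-204, a(-11, -13)) = (-8485 - 1*124) + (-10 + 2*(2*(-13)*(-11))) = (-8485 - 124) + (-10 + 2*286) = -8609 + (-10 + 572) = -8609 + 562 = -8047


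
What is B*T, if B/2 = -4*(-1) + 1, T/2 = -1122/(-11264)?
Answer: 255/128 ≈ 1.9922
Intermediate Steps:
T = 51/256 (T = 2*(-1122/(-11264)) = 2*(-1122*(-1/11264)) = 2*(51/512) = 51/256 ≈ 0.19922)
B = 10 (B = 2*(-4*(-1) + 1) = 2*(4 + 1) = 2*5 = 10)
B*T = 10*(51/256) = 255/128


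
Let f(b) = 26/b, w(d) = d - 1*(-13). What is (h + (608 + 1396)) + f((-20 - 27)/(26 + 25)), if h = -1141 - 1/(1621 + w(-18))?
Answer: 63403713/75952 ≈ 834.79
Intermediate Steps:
w(d) = 13 + d (w(d) = d + 13 = 13 + d)
h = -1843857/1616 (h = -1141 - 1/(1621 + (13 - 18)) = -1141 - 1/(1621 - 5) = -1141 - 1/1616 = -1843857/1616 ≈ -1141.0)
(h + (608 + 1396)) + f((-20 - 27)/(26 + 25)) = (-1843857/1616 + (608 + 1396)) + 26/(((-20 - 27)/(26 + 25))) = (-1843857/1616 + 2004) + 26/((-47/51)) = 1394607/1616 + 26/((-47*1/51)) = 1394607/1616 + 26/(-47/51) = 1394607/1616 + 26*(-51/47) = 1394607/1616 - 1326/47 = 63403713/75952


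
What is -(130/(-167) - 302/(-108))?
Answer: -18197/9018 ≈ -2.0179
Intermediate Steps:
-(130/(-167) - 302/(-108)) = -(130*(-1/167) - 302*(-1/108)) = -(-130/167 + 151/54) = -1*18197/9018 = -18197/9018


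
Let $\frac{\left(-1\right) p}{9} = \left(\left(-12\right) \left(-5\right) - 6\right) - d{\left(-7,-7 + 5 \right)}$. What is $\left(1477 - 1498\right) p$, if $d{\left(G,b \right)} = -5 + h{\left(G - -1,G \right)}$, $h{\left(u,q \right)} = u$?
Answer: $12285$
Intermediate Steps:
$d{\left(G,b \right)} = -4 + G$ ($d{\left(G,b \right)} = -5 + \left(G - -1\right) = -5 + \left(G + 1\right) = -5 + \left(1 + G\right) = -4 + G$)
$p = -585$ ($p = - 9 \left(\left(\left(-12\right) \left(-5\right) - 6\right) - \left(-4 - 7\right)\right) = - 9 \left(\left(60 - 6\right) - -11\right) = - 9 \left(54 + 11\right) = \left(-9\right) 65 = -585$)
$\left(1477 - 1498\right) p = \left(1477 - 1498\right) \left(-585\right) = \left(-21\right) \left(-585\right) = 12285$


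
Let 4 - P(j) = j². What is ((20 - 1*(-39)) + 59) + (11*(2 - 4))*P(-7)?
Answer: 1108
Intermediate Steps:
P(j) = 4 - j²
((20 - 1*(-39)) + 59) + (11*(2 - 4))*P(-7) = ((20 - 1*(-39)) + 59) + (11*(2 - 4))*(4 - 1*(-7)²) = ((20 + 39) + 59) + (11*(-2))*(4 - 1*49) = (59 + 59) - 22*(4 - 49) = 118 - 22*(-45) = 118 + 990 = 1108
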